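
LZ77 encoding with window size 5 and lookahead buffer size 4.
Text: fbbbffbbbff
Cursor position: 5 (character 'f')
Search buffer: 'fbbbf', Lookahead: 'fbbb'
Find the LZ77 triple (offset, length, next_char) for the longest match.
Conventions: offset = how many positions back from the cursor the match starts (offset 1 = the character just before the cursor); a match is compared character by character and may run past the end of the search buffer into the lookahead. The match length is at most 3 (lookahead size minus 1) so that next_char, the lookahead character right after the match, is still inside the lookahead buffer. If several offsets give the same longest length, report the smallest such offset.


Try each offset into the search buffer:
  offset=1 (pos 4, char 'f'): match length 1
  offset=2 (pos 3, char 'b'): match length 0
  offset=3 (pos 2, char 'b'): match length 0
  offset=4 (pos 1, char 'b'): match length 0
  offset=5 (pos 0, char 'f'): match length 3
Longest match has length 3 at offset 5.
next_char = character at position 5 + 3 = 8 -> 'b'

Best match: offset=5, length=3 (matching 'fbb' starting at position 0)
LZ77 triple: (5, 3, 'b')


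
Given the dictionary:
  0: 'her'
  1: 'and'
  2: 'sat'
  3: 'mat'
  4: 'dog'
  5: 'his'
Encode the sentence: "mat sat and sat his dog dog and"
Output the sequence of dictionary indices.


Look up each word in the dictionary:
  'mat' -> 3
  'sat' -> 2
  'and' -> 1
  'sat' -> 2
  'his' -> 5
  'dog' -> 4
  'dog' -> 4
  'and' -> 1

Encoded: [3, 2, 1, 2, 5, 4, 4, 1]


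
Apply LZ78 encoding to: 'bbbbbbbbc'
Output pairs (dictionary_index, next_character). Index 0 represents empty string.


LZ78 encoding steps:
Dictionary: {0: ''}
Step 1: w='' (idx 0), next='b' -> output (0, 'b'), add 'b' as idx 1
Step 2: w='b' (idx 1), next='b' -> output (1, 'b'), add 'bb' as idx 2
Step 3: w='bb' (idx 2), next='b' -> output (2, 'b'), add 'bbb' as idx 3
Step 4: w='bb' (idx 2), next='c' -> output (2, 'c'), add 'bbc' as idx 4


Encoded: [(0, 'b'), (1, 'b'), (2, 'b'), (2, 'c')]


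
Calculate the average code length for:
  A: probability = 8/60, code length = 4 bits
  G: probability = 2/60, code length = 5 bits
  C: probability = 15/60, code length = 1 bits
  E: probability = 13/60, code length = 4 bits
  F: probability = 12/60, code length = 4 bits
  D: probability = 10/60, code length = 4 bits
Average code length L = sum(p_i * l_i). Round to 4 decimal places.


Weighted contributions p_i * l_i:
  A: (8/60) * 4 = 32/60
  G: (2/60) * 5 = 10/60
  C: (15/60) * 1 = 15/60
  E: (13/60) * 4 = 52/60
  F: (12/60) * 4 = 48/60
  D: (10/60) * 4 = 40/60
Sum = (32 + 10 + 15 + 52 + 48 + 40)/60 = 197/60

L = 197/60 = 3.2833 bits/symbol


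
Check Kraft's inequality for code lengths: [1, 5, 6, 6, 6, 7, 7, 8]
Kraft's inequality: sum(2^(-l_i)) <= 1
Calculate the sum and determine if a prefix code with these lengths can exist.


Sum = 2^(-1) + 2^(-5) + 2^(-6) + 2^(-6) + 2^(-6) + 2^(-7) + 2^(-7) + 2^(-8)
    = 0.5 + 0.03125 + 0.015625 + 0.015625 + 0.015625 + 0.0078125 + 0.0078125 + 0.00390625
    = 153/256 = 0.59765625
Since 0.59765625 <= 1, Kraft's inequality IS satisfied.
A prefix code with these lengths CAN exist.

Kraft sum = 0.59765625. Satisfied.


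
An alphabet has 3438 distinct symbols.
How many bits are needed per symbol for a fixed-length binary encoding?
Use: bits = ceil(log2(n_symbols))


log2(3438) = 11.7474
Bracket: 2^11 = 2048 < 3438 <= 2^12 = 4096
So ceil(log2(3438)) = 12

bits = ceil(log2(3438)) = ceil(11.7474) = 12 bits


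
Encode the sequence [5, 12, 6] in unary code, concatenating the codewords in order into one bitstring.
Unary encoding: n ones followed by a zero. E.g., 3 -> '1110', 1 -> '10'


Encode each number as n ones followed by a terminating 0:
  5 -> 111110 (6 bits)
  12 -> 1111111111110 (13 bits)
  6 -> 1111110 (7 bits)
Total length = 6 + 13 + 7 = 26 bits.

Unary([5, 12, 6]) = 11111011111111111101111110 (26 bits)


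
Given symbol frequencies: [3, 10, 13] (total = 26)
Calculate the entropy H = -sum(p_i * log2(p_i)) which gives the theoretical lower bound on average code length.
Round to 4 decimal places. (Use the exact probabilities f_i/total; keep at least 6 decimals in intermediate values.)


Per-symbol terms -p_i * log2(p_i) with p_i = f_i/26:
  p = 3/26 = 0.115385: log2(p) = -3.115477, -p*log2(p) = 0.359478
  p = 10/26 = 0.384615: log2(p) = -1.378512, -p*log2(p) = 0.530197
  p = 13/26 = 0.500000: log2(p) = -1.000000, -p*log2(p) = 0.500000
H = 0.359478 + 0.530197 + 0.500000 = 1.389675

H = 1.3897 bits/symbol


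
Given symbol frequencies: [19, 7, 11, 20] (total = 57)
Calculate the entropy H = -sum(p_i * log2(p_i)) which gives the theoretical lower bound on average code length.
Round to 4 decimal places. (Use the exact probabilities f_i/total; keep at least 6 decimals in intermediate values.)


Per-symbol terms -p_i * log2(p_i) with p_i = f_i/57:
  p = 19/57 = 0.333333: log2(p) = -1.584963, -p*log2(p) = 0.528321
  p = 7/57 = 0.122807: log2(p) = -3.025535, -p*log2(p) = 0.371557
  p = 11/57 = 0.192982: log2(p) = -2.373458, -p*log2(p) = 0.458036
  p = 20/57 = 0.350877: log2(p) = -1.510962, -p*log2(p) = 0.530162
H = 0.528321 + 0.371557 + 0.458036 + 0.530162 = 1.888076

H = 1.8881 bits/symbol


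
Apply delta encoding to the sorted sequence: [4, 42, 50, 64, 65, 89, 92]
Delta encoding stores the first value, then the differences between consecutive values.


First value: 4
Deltas:
  42 - 4 = 38
  50 - 42 = 8
  64 - 50 = 14
  65 - 64 = 1
  89 - 65 = 24
  92 - 89 = 3


Delta encoded: [4, 38, 8, 14, 1, 24, 3]


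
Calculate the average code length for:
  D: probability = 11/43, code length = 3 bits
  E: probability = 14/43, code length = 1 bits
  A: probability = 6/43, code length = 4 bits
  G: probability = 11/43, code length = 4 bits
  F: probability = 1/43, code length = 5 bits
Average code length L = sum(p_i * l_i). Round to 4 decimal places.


Weighted contributions p_i * l_i:
  D: (11/43) * 3 = 33/43
  E: (14/43) * 1 = 14/43
  A: (6/43) * 4 = 24/43
  G: (11/43) * 4 = 44/43
  F: (1/43) * 5 = 5/43
Sum = (33 + 14 + 24 + 44 + 5)/43 = 120/43

L = 120/43 = 2.7907 bits/symbol


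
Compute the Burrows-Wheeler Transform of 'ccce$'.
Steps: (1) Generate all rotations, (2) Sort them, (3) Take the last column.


Rotations (sorted):
  0: $ccce -> last char: e
  1: ccce$ -> last char: $
  2: cce$c -> last char: c
  3: ce$cc -> last char: c
  4: e$ccc -> last char: c


BWT = e$ccc


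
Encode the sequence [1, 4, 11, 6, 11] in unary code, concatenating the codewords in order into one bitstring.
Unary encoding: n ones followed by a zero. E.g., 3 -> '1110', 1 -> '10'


Encode each number as n ones followed by a terminating 0:
  1 -> 10 (2 bits)
  4 -> 11110 (5 bits)
  11 -> 111111111110 (12 bits)
  6 -> 1111110 (7 bits)
  11 -> 111111111110 (12 bits)
Total length = 2 + 5 + 12 + 7 + 12 = 38 bits.

Unary([1, 4, 11, 6, 11]) = 10111101111111111101111110111111111110 (38 bits)


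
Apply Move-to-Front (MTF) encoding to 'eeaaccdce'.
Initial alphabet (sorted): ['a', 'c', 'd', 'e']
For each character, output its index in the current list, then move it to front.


MTF encoding:
'e': index 3 in ['a', 'c', 'd', 'e'] -> ['e', 'a', 'c', 'd']
'e': index 0 in ['e', 'a', 'c', 'd'] -> ['e', 'a', 'c', 'd']
'a': index 1 in ['e', 'a', 'c', 'd'] -> ['a', 'e', 'c', 'd']
'a': index 0 in ['a', 'e', 'c', 'd'] -> ['a', 'e', 'c', 'd']
'c': index 2 in ['a', 'e', 'c', 'd'] -> ['c', 'a', 'e', 'd']
'c': index 0 in ['c', 'a', 'e', 'd'] -> ['c', 'a', 'e', 'd']
'd': index 3 in ['c', 'a', 'e', 'd'] -> ['d', 'c', 'a', 'e']
'c': index 1 in ['d', 'c', 'a', 'e'] -> ['c', 'd', 'a', 'e']
'e': index 3 in ['c', 'd', 'a', 'e'] -> ['e', 'c', 'd', 'a']


Output: [3, 0, 1, 0, 2, 0, 3, 1, 3]


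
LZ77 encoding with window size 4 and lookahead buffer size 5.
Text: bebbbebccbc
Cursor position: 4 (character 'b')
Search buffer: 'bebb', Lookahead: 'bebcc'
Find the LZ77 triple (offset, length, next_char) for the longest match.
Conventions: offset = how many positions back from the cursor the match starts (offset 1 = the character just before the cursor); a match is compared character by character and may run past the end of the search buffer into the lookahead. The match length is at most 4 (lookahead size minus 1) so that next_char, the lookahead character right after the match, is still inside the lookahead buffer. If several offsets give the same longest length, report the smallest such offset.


Try each offset into the search buffer:
  offset=1 (pos 3, char 'b'): match length 1
  offset=2 (pos 2, char 'b'): match length 1
  offset=3 (pos 1, char 'e'): match length 0
  offset=4 (pos 0, char 'b'): match length 3
Longest match has length 3 at offset 4.
next_char = character at position 4 + 3 = 7 -> 'c'

Best match: offset=4, length=3 (matching 'beb' starting at position 0)
LZ77 triple: (4, 3, 'c')


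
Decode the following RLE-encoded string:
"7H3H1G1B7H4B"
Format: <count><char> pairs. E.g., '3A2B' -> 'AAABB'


Expanding each <count><char> pair:
  7H -> 'HHHHHHH'
  3H -> 'HHH'
  1G -> 'G'
  1B -> 'B'
  7H -> 'HHHHHHH'
  4B -> 'BBBB'

Decoded = HHHHHHHHHHGBHHHHHHHBBBB


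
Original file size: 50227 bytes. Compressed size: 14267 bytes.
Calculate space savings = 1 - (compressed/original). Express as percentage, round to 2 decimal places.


ratio = compressed/original = 14267/50227 = 0.28405
savings = 1 - ratio = 1 - 0.28405 = 0.71595
as a percentage: 0.71595 * 100 = 71.59%

Space savings = 1 - 14267/50227 = 71.59%


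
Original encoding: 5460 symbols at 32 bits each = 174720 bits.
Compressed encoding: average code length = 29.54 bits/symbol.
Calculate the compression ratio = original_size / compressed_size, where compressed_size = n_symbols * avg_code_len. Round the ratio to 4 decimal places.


original_size = n_symbols * orig_bits = 5460 * 32 = 174720 bits
compressed_size = n_symbols * avg_code_len = 5460 * 29.54 = 161288.4 bits
ratio = original_size / compressed_size = 174720 / 161288.4 = 1.0833

Compression ratio = 1.0833


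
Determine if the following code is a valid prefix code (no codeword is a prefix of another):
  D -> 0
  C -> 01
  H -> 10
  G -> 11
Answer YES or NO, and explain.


Checking each pair (does one codeword prefix another?):
  D='0' vs C='01': prefix -- VIOLATION

NO -- this is NOT a valid prefix code. D (0) is a prefix of C (01).


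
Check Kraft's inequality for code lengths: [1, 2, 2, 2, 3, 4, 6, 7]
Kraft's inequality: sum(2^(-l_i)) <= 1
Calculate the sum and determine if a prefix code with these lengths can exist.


Sum = 2^(-1) + 2^(-2) + 2^(-2) + 2^(-2) + 2^(-3) + 2^(-4) + 2^(-6) + 2^(-7)
    = 0.5 + 0.25 + 0.25 + 0.25 + 0.125 + 0.0625 + 0.015625 + 0.0078125
    = 187/128 = 1.4609375
Since 1.4609375 > 1, Kraft's inequality is NOT satisfied.
A prefix code with these lengths CANNOT exist.

Kraft sum = 1.4609375. Not satisfied.


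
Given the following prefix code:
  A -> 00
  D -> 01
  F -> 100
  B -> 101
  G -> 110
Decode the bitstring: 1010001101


Decoding step by step:
Bits 101 -> B
Bits 00 -> A
Bits 01 -> D
Bits 101 -> B


Decoded message: BADB


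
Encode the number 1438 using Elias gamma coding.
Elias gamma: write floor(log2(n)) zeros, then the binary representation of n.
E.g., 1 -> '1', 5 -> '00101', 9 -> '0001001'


num_bits = floor(log2(1438)) + 1 = 11
leading_zeros = num_bits - 1 = 10
binary(1438) = 10110011110

Elias gamma(1438) = '0000000000' + '10110011110' = 000000000010110011110 (21 bits)


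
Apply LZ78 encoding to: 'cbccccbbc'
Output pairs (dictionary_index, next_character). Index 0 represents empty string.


LZ78 encoding steps:
Dictionary: {0: ''}
Step 1: w='' (idx 0), next='c' -> output (0, 'c'), add 'c' as idx 1
Step 2: w='' (idx 0), next='b' -> output (0, 'b'), add 'b' as idx 2
Step 3: w='c' (idx 1), next='c' -> output (1, 'c'), add 'cc' as idx 3
Step 4: w='cc' (idx 3), next='b' -> output (3, 'b'), add 'ccb' as idx 4
Step 5: w='b' (idx 2), next='c' -> output (2, 'c'), add 'bc' as idx 5


Encoded: [(0, 'c'), (0, 'b'), (1, 'c'), (3, 'b'), (2, 'c')]


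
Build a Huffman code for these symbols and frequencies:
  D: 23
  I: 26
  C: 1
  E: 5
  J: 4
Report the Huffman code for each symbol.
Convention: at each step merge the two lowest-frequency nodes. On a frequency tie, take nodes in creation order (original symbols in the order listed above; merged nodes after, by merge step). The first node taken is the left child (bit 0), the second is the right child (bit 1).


Huffman tree construction:
Step 1: Merge C(1) + J(4) = 5
Step 2: Merge E(5) + (C+J)(5) = 10
Step 3: Merge (E+(C+J))(10) + D(23) = 33
Step 4: Merge I(26) + ((E+(C+J))+D)(33) = 59
Read each symbol's code off the tree from the root (left child = 0, right child = 1).

Codes:
  D: 11 (length 2)
  I: 0 (length 1)
  C: 1010 (length 4)
  E: 100 (length 3)
  J: 1011 (length 4)
Average code length: 107/59 = 1.8136 bits/symbol


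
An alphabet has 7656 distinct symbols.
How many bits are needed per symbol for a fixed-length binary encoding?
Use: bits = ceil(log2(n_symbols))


log2(7656) = 12.9024
Bracket: 2^12 = 4096 < 7656 <= 2^13 = 8192
So ceil(log2(7656)) = 13

bits = ceil(log2(7656)) = ceil(12.9024) = 13 bits


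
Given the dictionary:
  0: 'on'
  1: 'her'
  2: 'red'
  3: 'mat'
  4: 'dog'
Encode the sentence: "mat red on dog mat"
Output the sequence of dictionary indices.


Look up each word in the dictionary:
  'mat' -> 3
  'red' -> 2
  'on' -> 0
  'dog' -> 4
  'mat' -> 3

Encoded: [3, 2, 0, 4, 3]


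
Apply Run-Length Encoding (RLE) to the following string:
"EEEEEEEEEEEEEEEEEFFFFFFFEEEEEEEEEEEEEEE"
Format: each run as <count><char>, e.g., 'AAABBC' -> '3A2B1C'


Scanning runs left to right:
  i=0: run of 'E' x 17 -> '17E'
  i=17: run of 'F' x 7 -> '7F'
  i=24: run of 'E' x 15 -> '15E'

RLE = 17E7F15E


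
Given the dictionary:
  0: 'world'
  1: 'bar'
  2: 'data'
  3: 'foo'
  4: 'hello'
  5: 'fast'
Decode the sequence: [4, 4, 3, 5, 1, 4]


Look up each index in the dictionary:
  4 -> 'hello'
  4 -> 'hello'
  3 -> 'foo'
  5 -> 'fast'
  1 -> 'bar'
  4 -> 'hello'

Decoded: "hello hello foo fast bar hello"


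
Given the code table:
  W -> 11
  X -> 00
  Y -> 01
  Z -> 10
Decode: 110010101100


Decoding:
11 -> W
00 -> X
10 -> Z
10 -> Z
11 -> W
00 -> X


Result: WXZZWX


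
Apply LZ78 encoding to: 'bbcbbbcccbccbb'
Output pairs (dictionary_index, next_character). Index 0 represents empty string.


LZ78 encoding steps:
Dictionary: {0: ''}
Step 1: w='' (idx 0), next='b' -> output (0, 'b'), add 'b' as idx 1
Step 2: w='b' (idx 1), next='c' -> output (1, 'c'), add 'bc' as idx 2
Step 3: w='b' (idx 1), next='b' -> output (1, 'b'), add 'bb' as idx 3
Step 4: w='bc' (idx 2), next='c' -> output (2, 'c'), add 'bcc' as idx 4
Step 5: w='' (idx 0), next='c' -> output (0, 'c'), add 'c' as idx 5
Step 6: w='bcc' (idx 4), next='b' -> output (4, 'b'), add 'bccb' as idx 6
Step 7: w='b' (idx 1), end of input -> output (1, '')


Encoded: [(0, 'b'), (1, 'c'), (1, 'b'), (2, 'c'), (0, 'c'), (4, 'b'), (1, '')]


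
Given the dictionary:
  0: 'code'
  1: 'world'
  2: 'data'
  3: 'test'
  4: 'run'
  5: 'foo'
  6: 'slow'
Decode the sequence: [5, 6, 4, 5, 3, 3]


Look up each index in the dictionary:
  5 -> 'foo'
  6 -> 'slow'
  4 -> 'run'
  5 -> 'foo'
  3 -> 'test'
  3 -> 'test'

Decoded: "foo slow run foo test test"


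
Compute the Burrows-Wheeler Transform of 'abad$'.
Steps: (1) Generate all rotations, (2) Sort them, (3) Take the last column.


Rotations (sorted):
  0: $abad -> last char: d
  1: abad$ -> last char: $
  2: ad$ab -> last char: b
  3: bad$a -> last char: a
  4: d$aba -> last char: a


BWT = d$baa


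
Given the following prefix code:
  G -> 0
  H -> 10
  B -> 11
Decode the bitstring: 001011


Decoding step by step:
Bits 0 -> G
Bits 0 -> G
Bits 10 -> H
Bits 11 -> B


Decoded message: GGHB


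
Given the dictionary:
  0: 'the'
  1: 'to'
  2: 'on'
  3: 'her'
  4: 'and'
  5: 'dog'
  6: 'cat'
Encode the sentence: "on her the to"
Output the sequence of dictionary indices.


Look up each word in the dictionary:
  'on' -> 2
  'her' -> 3
  'the' -> 0
  'to' -> 1

Encoded: [2, 3, 0, 1]


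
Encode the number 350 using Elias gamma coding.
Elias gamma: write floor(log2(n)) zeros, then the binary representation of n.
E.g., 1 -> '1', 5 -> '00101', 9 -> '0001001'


num_bits = floor(log2(350)) + 1 = 9
leading_zeros = num_bits - 1 = 8
binary(350) = 101011110

Elias gamma(350) = '00000000' + '101011110' = 00000000101011110 (17 bits)


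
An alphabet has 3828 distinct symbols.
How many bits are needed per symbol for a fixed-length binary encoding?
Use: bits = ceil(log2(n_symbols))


log2(3828) = 11.9024
Bracket: 2^11 = 2048 < 3828 <= 2^12 = 4096
So ceil(log2(3828)) = 12

bits = ceil(log2(3828)) = ceil(11.9024) = 12 bits


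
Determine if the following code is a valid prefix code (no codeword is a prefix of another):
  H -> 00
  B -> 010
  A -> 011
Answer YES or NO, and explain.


Checking each pair (does one codeword prefix another?):
  H='00' vs B='010': no prefix
  H='00' vs A='011': no prefix
  B='010' vs H='00': no prefix
  B='010' vs A='011': no prefix
  A='011' vs H='00': no prefix
  A='011' vs B='010': no prefix
No violation found over all pairs.

YES -- this is a valid prefix code. No codeword is a prefix of any other codeword.


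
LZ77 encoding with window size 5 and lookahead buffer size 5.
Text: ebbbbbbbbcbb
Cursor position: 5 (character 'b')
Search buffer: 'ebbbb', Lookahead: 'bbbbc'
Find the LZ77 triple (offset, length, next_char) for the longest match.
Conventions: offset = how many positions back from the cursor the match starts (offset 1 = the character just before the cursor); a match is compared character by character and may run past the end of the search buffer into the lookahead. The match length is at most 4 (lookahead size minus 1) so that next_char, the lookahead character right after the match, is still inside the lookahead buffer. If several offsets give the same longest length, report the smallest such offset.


Try each offset into the search buffer:
  offset=1 (pos 4, char 'b'): match length 4
  offset=2 (pos 3, char 'b'): match length 4
  offset=3 (pos 2, char 'b'): match length 4
  offset=4 (pos 1, char 'b'): match length 4
  offset=5 (pos 0, char 'e'): match length 0
Longest match has length 4, found at offsets 1, 2, 3, 4; take the smallest, offset 1.
next_char = character at position 5 + 4 = 9 -> 'c'

Best match: offset=1, length=4 (matching 'bbbb' starting at position 4)
LZ77 triple: (1, 4, 'c')


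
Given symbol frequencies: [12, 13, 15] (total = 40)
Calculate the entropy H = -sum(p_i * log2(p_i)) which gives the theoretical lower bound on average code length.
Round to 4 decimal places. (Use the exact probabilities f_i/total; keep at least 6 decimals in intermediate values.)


Per-symbol terms -p_i * log2(p_i) with p_i = f_i/40:
  p = 12/40 = 0.300000: log2(p) = -1.736966, -p*log2(p) = 0.521090
  p = 13/40 = 0.325000: log2(p) = -1.621488, -p*log2(p) = 0.526984
  p = 15/40 = 0.375000: log2(p) = -1.415037, -p*log2(p) = 0.530639
H = 0.521090 + 0.526984 + 0.530639 = 1.578713

H = 1.5787 bits/symbol


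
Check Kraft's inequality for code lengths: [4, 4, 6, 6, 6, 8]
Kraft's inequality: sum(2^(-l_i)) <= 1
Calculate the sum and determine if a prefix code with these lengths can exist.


Sum = 2^(-4) + 2^(-4) + 2^(-6) + 2^(-6) + 2^(-6) + 2^(-8)
    = 0.0625 + 0.0625 + 0.015625 + 0.015625 + 0.015625 + 0.00390625
    = 45/256 = 0.17578125
Since 0.17578125 <= 1, Kraft's inequality IS satisfied.
A prefix code with these lengths CAN exist.

Kraft sum = 0.17578125. Satisfied.


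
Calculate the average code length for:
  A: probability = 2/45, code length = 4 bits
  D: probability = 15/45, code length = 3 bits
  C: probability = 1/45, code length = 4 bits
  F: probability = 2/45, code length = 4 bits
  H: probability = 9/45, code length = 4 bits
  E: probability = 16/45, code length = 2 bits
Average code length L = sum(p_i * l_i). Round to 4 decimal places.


Weighted contributions p_i * l_i:
  A: (2/45) * 4 = 8/45
  D: (15/45) * 3 = 45/45
  C: (1/45) * 4 = 4/45
  F: (2/45) * 4 = 8/45
  H: (9/45) * 4 = 36/45
  E: (16/45) * 2 = 32/45
Sum = (8 + 45 + 4 + 8 + 36 + 32)/45 = 133/45

L = 133/45 = 2.9556 bits/symbol


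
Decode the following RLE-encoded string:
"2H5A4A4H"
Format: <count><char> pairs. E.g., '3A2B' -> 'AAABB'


Expanding each <count><char> pair:
  2H -> 'HH'
  5A -> 'AAAAA'
  4A -> 'AAAA'
  4H -> 'HHHH'

Decoded = HHAAAAAAAAAHHHH


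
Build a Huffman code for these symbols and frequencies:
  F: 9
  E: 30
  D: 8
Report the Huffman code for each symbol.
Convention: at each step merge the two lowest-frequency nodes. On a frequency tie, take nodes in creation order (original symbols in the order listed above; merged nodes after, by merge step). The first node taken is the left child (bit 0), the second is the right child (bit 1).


Huffman tree construction:
Step 1: Merge D(8) + F(9) = 17
Step 2: Merge (D+F)(17) + E(30) = 47
Read each symbol's code off the tree from the root (left child = 0, right child = 1).

Codes:
  F: 01 (length 2)
  E: 1 (length 1)
  D: 00 (length 2)
Average code length: 64/47 = 1.3617 bits/symbol


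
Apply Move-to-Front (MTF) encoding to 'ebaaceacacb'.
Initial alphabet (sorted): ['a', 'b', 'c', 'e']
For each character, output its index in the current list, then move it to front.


MTF encoding:
'e': index 3 in ['a', 'b', 'c', 'e'] -> ['e', 'a', 'b', 'c']
'b': index 2 in ['e', 'a', 'b', 'c'] -> ['b', 'e', 'a', 'c']
'a': index 2 in ['b', 'e', 'a', 'c'] -> ['a', 'b', 'e', 'c']
'a': index 0 in ['a', 'b', 'e', 'c'] -> ['a', 'b', 'e', 'c']
'c': index 3 in ['a', 'b', 'e', 'c'] -> ['c', 'a', 'b', 'e']
'e': index 3 in ['c', 'a', 'b', 'e'] -> ['e', 'c', 'a', 'b']
'a': index 2 in ['e', 'c', 'a', 'b'] -> ['a', 'e', 'c', 'b']
'c': index 2 in ['a', 'e', 'c', 'b'] -> ['c', 'a', 'e', 'b']
'a': index 1 in ['c', 'a', 'e', 'b'] -> ['a', 'c', 'e', 'b']
'c': index 1 in ['a', 'c', 'e', 'b'] -> ['c', 'a', 'e', 'b']
'b': index 3 in ['c', 'a', 'e', 'b'] -> ['b', 'c', 'a', 'e']


Output: [3, 2, 2, 0, 3, 3, 2, 2, 1, 1, 3]


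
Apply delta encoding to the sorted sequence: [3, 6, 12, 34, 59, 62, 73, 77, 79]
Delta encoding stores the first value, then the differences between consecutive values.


First value: 3
Deltas:
  6 - 3 = 3
  12 - 6 = 6
  34 - 12 = 22
  59 - 34 = 25
  62 - 59 = 3
  73 - 62 = 11
  77 - 73 = 4
  79 - 77 = 2


Delta encoded: [3, 3, 6, 22, 25, 3, 11, 4, 2]


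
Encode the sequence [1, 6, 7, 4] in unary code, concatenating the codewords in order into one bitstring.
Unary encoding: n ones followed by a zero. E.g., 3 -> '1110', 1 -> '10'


Encode each number as n ones followed by a terminating 0:
  1 -> 10 (2 bits)
  6 -> 1111110 (7 bits)
  7 -> 11111110 (8 bits)
  4 -> 11110 (5 bits)
Total length = 2 + 7 + 8 + 5 = 22 bits.

Unary([1, 6, 7, 4]) = 1011111101111111011110 (22 bits)


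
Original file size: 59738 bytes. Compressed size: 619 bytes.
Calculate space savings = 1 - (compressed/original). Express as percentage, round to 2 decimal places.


ratio = compressed/original = 619/59738 = 0.010362
savings = 1 - ratio = 1 - 0.010362 = 0.989638
as a percentage: 0.989638 * 100 = 98.96%

Space savings = 1 - 619/59738 = 98.96%


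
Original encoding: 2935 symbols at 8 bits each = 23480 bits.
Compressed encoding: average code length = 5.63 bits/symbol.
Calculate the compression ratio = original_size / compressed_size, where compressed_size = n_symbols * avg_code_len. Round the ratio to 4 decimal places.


original_size = n_symbols * orig_bits = 2935 * 8 = 23480 bits
compressed_size = n_symbols * avg_code_len = 2935 * 5.63 = 16524.05 bits
ratio = original_size / compressed_size = 23480 / 16524.05 = 1.421

Compression ratio = 1.421


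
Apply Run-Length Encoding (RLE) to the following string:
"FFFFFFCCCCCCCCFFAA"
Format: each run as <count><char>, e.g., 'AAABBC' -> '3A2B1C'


Scanning runs left to right:
  i=0: run of 'F' x 6 -> '6F'
  i=6: run of 'C' x 8 -> '8C'
  i=14: run of 'F' x 2 -> '2F'
  i=16: run of 'A' x 2 -> '2A'

RLE = 6F8C2F2A


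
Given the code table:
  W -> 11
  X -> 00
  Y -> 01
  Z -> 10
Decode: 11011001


Decoding:
11 -> W
01 -> Y
10 -> Z
01 -> Y


Result: WYZY


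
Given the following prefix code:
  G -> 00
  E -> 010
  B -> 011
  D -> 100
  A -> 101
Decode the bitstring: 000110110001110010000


Decoding step by step:
Bits 00 -> G
Bits 011 -> B
Bits 011 -> B
Bits 00 -> G
Bits 011 -> B
Bits 100 -> D
Bits 100 -> D
Bits 00 -> G


Decoded message: GBBGBDDG


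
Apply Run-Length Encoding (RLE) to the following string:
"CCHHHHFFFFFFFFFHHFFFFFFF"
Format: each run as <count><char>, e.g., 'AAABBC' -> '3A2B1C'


Scanning runs left to right:
  i=0: run of 'C' x 2 -> '2C'
  i=2: run of 'H' x 4 -> '4H'
  i=6: run of 'F' x 9 -> '9F'
  i=15: run of 'H' x 2 -> '2H'
  i=17: run of 'F' x 7 -> '7F'

RLE = 2C4H9F2H7F


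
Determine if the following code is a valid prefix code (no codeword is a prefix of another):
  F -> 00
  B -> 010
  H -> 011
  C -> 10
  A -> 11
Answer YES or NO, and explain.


Checking each pair (does one codeword prefix another?):
  F='00' vs B='010': no prefix
  F='00' vs H='011': no prefix
  F='00' vs C='10': no prefix
  F='00' vs A='11': no prefix
  B='010' vs F='00': no prefix
  B='010' vs H='011': no prefix
  B='010' vs C='10': no prefix
  B='010' vs A='11': no prefix
  H='011' vs F='00': no prefix
  H='011' vs B='010': no prefix
  H='011' vs C='10': no prefix
  H='011' vs A='11': no prefix
  C='10' vs F='00': no prefix
  C='10' vs B='010': no prefix
  C='10' vs H='011': no prefix
  C='10' vs A='11': no prefix
  A='11' vs F='00': no prefix
  A='11' vs B='010': no prefix
  A='11' vs H='011': no prefix
  A='11' vs C='10': no prefix
No violation found over all pairs.

YES -- this is a valid prefix code. No codeword is a prefix of any other codeword.


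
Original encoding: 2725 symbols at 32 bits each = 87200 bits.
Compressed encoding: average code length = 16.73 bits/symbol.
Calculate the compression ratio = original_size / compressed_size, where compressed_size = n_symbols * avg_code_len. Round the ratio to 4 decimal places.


original_size = n_symbols * orig_bits = 2725 * 32 = 87200 bits
compressed_size = n_symbols * avg_code_len = 2725 * 16.73 = 45589.25 bits
ratio = original_size / compressed_size = 87200 / 45589.25 = 1.9127

Compression ratio = 1.9127


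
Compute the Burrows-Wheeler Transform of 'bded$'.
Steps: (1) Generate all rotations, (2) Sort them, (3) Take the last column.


Rotations (sorted):
  0: $bded -> last char: d
  1: bded$ -> last char: $
  2: d$bde -> last char: e
  3: ded$b -> last char: b
  4: ed$bd -> last char: d


BWT = d$ebd


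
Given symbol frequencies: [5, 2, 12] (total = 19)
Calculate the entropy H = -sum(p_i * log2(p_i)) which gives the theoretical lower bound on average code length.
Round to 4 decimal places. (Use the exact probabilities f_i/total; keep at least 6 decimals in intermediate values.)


Per-symbol terms -p_i * log2(p_i) with p_i = f_i/19:
  p = 5/19 = 0.263158: log2(p) = -1.925999, -p*log2(p) = 0.506842
  p = 2/19 = 0.105263: log2(p) = -3.247928, -p*log2(p) = 0.341887
  p = 12/19 = 0.631579: log2(p) = -0.662965, -p*log2(p) = 0.418715
H = 0.506842 + 0.341887 + 0.418715 = 1.267444

H = 1.2674 bits/symbol


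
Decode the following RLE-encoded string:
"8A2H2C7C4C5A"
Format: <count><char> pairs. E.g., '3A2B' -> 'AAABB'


Expanding each <count><char> pair:
  8A -> 'AAAAAAAA'
  2H -> 'HH'
  2C -> 'CC'
  7C -> 'CCCCCCC'
  4C -> 'CCCC'
  5A -> 'AAAAA'

Decoded = AAAAAAAAHHCCCCCCCCCCCCCAAAAA


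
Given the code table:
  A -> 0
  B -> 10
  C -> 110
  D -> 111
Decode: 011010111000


Decoding:
0 -> A
110 -> C
10 -> B
111 -> D
0 -> A
0 -> A
0 -> A


Result: ACBDAAA


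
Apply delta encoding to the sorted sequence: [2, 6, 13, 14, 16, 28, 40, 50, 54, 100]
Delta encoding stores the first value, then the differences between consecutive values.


First value: 2
Deltas:
  6 - 2 = 4
  13 - 6 = 7
  14 - 13 = 1
  16 - 14 = 2
  28 - 16 = 12
  40 - 28 = 12
  50 - 40 = 10
  54 - 50 = 4
  100 - 54 = 46


Delta encoded: [2, 4, 7, 1, 2, 12, 12, 10, 4, 46]


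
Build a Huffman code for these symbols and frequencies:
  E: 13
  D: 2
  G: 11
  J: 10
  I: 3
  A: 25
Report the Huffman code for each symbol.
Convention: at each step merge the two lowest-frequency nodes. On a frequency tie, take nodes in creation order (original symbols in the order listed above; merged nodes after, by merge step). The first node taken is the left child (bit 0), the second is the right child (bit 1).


Huffman tree construction:
Step 1: Merge D(2) + I(3) = 5
Step 2: Merge (D+I)(5) + J(10) = 15
Step 3: Merge G(11) + E(13) = 24
Step 4: Merge ((D+I)+J)(15) + (G+E)(24) = 39
Step 5: Merge A(25) + (((D+I)+J)+(G+E))(39) = 64
Read each symbol's code off the tree from the root (left child = 0, right child = 1).

Codes:
  E: 111 (length 3)
  D: 1000 (length 4)
  G: 110 (length 3)
  J: 101 (length 3)
  I: 1001 (length 4)
  A: 0 (length 1)
Average code length: 147/64 = 2.2969 bits/symbol


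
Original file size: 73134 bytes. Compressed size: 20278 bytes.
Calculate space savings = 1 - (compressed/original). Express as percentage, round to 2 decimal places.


ratio = compressed/original = 20278/73134 = 0.277272
savings = 1 - ratio = 1 - 0.277272 = 0.722728
as a percentage: 0.722728 * 100 = 72.27%

Space savings = 1 - 20278/73134 = 72.27%


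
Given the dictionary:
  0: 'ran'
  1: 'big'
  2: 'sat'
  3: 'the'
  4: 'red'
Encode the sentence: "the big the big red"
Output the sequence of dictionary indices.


Look up each word in the dictionary:
  'the' -> 3
  'big' -> 1
  'the' -> 3
  'big' -> 1
  'red' -> 4

Encoded: [3, 1, 3, 1, 4]


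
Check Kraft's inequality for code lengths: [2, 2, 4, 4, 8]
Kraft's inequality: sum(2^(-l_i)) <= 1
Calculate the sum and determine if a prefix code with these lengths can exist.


Sum = 2^(-2) + 2^(-2) + 2^(-4) + 2^(-4) + 2^(-8)
    = 0.25 + 0.25 + 0.0625 + 0.0625 + 0.00390625
    = 161/256 = 0.62890625
Since 0.62890625 <= 1, Kraft's inequality IS satisfied.
A prefix code with these lengths CAN exist.

Kraft sum = 0.62890625. Satisfied.


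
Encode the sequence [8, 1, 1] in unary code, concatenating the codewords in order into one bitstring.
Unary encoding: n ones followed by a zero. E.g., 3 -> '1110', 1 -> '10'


Encode each number as n ones followed by a terminating 0:
  8 -> 111111110 (9 bits)
  1 -> 10 (2 bits)
  1 -> 10 (2 bits)
Total length = 9 + 2 + 2 = 13 bits.

Unary([8, 1, 1]) = 1111111101010 (13 bits)


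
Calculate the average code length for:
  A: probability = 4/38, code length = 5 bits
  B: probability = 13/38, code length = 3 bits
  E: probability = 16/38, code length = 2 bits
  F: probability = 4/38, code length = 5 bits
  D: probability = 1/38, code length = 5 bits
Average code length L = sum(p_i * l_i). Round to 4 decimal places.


Weighted contributions p_i * l_i:
  A: (4/38) * 5 = 20/38
  B: (13/38) * 3 = 39/38
  E: (16/38) * 2 = 32/38
  F: (4/38) * 5 = 20/38
  D: (1/38) * 5 = 5/38
Sum = (20 + 39 + 32 + 20 + 5)/38 = 116/38

L = 116/38 = 3.0526 bits/symbol


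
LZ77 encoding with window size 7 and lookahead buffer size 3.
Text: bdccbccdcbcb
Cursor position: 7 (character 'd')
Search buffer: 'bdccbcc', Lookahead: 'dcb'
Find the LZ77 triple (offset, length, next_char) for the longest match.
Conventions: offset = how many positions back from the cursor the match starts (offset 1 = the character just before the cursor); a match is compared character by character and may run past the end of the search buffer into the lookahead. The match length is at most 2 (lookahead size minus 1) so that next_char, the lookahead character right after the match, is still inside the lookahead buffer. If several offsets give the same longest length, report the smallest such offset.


Try each offset into the search buffer:
  offset=1 (pos 6, char 'c'): match length 0
  offset=2 (pos 5, char 'c'): match length 0
  offset=3 (pos 4, char 'b'): match length 0
  offset=4 (pos 3, char 'c'): match length 0
  offset=5 (pos 2, char 'c'): match length 0
  offset=6 (pos 1, char 'd'): match length 2
  offset=7 (pos 0, char 'b'): match length 0
Longest match has length 2 at offset 6.
next_char = character at position 7 + 2 = 9 -> 'b'

Best match: offset=6, length=2 (matching 'dc' starting at position 1)
LZ77 triple: (6, 2, 'b')


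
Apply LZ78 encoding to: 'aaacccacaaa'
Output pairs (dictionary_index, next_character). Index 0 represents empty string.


LZ78 encoding steps:
Dictionary: {0: ''}
Step 1: w='' (idx 0), next='a' -> output (0, 'a'), add 'a' as idx 1
Step 2: w='a' (idx 1), next='a' -> output (1, 'a'), add 'aa' as idx 2
Step 3: w='' (idx 0), next='c' -> output (0, 'c'), add 'c' as idx 3
Step 4: w='c' (idx 3), next='c' -> output (3, 'c'), add 'cc' as idx 4
Step 5: w='a' (idx 1), next='c' -> output (1, 'c'), add 'ac' as idx 5
Step 6: w='aa' (idx 2), next='a' -> output (2, 'a'), add 'aaa' as idx 6


Encoded: [(0, 'a'), (1, 'a'), (0, 'c'), (3, 'c'), (1, 'c'), (2, 'a')]


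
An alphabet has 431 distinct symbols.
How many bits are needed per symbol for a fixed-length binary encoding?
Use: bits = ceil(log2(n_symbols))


log2(431) = 8.7515
Bracket: 2^8 = 256 < 431 <= 2^9 = 512
So ceil(log2(431)) = 9

bits = ceil(log2(431)) = ceil(8.7515) = 9 bits


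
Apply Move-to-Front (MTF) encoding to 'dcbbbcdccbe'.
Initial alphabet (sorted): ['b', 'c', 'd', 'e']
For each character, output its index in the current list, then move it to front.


MTF encoding:
'd': index 2 in ['b', 'c', 'd', 'e'] -> ['d', 'b', 'c', 'e']
'c': index 2 in ['d', 'b', 'c', 'e'] -> ['c', 'd', 'b', 'e']
'b': index 2 in ['c', 'd', 'b', 'e'] -> ['b', 'c', 'd', 'e']
'b': index 0 in ['b', 'c', 'd', 'e'] -> ['b', 'c', 'd', 'e']
'b': index 0 in ['b', 'c', 'd', 'e'] -> ['b', 'c', 'd', 'e']
'c': index 1 in ['b', 'c', 'd', 'e'] -> ['c', 'b', 'd', 'e']
'd': index 2 in ['c', 'b', 'd', 'e'] -> ['d', 'c', 'b', 'e']
'c': index 1 in ['d', 'c', 'b', 'e'] -> ['c', 'd', 'b', 'e']
'c': index 0 in ['c', 'd', 'b', 'e'] -> ['c', 'd', 'b', 'e']
'b': index 2 in ['c', 'd', 'b', 'e'] -> ['b', 'c', 'd', 'e']
'e': index 3 in ['b', 'c', 'd', 'e'] -> ['e', 'b', 'c', 'd']


Output: [2, 2, 2, 0, 0, 1, 2, 1, 0, 2, 3]


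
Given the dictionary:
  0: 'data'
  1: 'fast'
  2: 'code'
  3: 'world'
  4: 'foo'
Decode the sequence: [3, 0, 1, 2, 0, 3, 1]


Look up each index in the dictionary:
  3 -> 'world'
  0 -> 'data'
  1 -> 'fast'
  2 -> 'code'
  0 -> 'data'
  3 -> 'world'
  1 -> 'fast'

Decoded: "world data fast code data world fast"


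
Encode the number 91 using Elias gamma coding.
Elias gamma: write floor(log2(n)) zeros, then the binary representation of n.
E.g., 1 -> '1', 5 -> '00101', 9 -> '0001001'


num_bits = floor(log2(91)) + 1 = 7
leading_zeros = num_bits - 1 = 6
binary(91) = 1011011

Elias gamma(91) = '000000' + '1011011' = 0000001011011 (13 bits)


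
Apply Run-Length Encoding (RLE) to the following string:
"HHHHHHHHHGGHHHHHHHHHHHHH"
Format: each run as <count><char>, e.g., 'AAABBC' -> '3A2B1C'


Scanning runs left to right:
  i=0: run of 'H' x 9 -> '9H'
  i=9: run of 'G' x 2 -> '2G'
  i=11: run of 'H' x 13 -> '13H'

RLE = 9H2G13H


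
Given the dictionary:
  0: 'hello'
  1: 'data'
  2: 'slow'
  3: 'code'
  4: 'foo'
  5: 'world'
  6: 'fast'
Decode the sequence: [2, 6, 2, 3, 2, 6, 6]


Look up each index in the dictionary:
  2 -> 'slow'
  6 -> 'fast'
  2 -> 'slow'
  3 -> 'code'
  2 -> 'slow'
  6 -> 'fast'
  6 -> 'fast'

Decoded: "slow fast slow code slow fast fast"


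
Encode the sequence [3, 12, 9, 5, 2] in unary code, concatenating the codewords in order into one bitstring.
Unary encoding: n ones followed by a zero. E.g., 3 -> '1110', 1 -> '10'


Encode each number as n ones followed by a terminating 0:
  3 -> 1110 (4 bits)
  12 -> 1111111111110 (13 bits)
  9 -> 1111111110 (10 bits)
  5 -> 111110 (6 bits)
  2 -> 110 (3 bits)
Total length = 4 + 13 + 10 + 6 + 3 = 36 bits.

Unary([3, 12, 9, 5, 2]) = 111011111111111101111111110111110110 (36 bits)


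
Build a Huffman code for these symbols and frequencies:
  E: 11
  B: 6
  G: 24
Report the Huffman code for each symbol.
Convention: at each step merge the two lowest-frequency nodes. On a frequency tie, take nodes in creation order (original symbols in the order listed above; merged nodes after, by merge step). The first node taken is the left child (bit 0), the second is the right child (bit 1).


Huffman tree construction:
Step 1: Merge B(6) + E(11) = 17
Step 2: Merge (B+E)(17) + G(24) = 41
Read each symbol's code off the tree from the root (left child = 0, right child = 1).

Codes:
  E: 01 (length 2)
  B: 00 (length 2)
  G: 1 (length 1)
Average code length: 58/41 = 1.4146 bits/symbol


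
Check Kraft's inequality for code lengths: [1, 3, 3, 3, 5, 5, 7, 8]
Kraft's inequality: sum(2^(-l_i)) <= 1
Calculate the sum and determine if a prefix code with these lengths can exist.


Sum = 2^(-1) + 2^(-3) + 2^(-3) + 2^(-3) + 2^(-5) + 2^(-5) + 2^(-7) + 2^(-8)
    = 0.5 + 0.125 + 0.125 + 0.125 + 0.03125 + 0.03125 + 0.0078125 + 0.00390625
    = 243/256 = 0.94921875
Since 0.94921875 <= 1, Kraft's inequality IS satisfied.
A prefix code with these lengths CAN exist.

Kraft sum = 0.94921875. Satisfied.


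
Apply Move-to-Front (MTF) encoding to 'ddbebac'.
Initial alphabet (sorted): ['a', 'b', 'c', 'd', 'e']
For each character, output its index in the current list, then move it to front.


MTF encoding:
'd': index 3 in ['a', 'b', 'c', 'd', 'e'] -> ['d', 'a', 'b', 'c', 'e']
'd': index 0 in ['d', 'a', 'b', 'c', 'e'] -> ['d', 'a', 'b', 'c', 'e']
'b': index 2 in ['d', 'a', 'b', 'c', 'e'] -> ['b', 'd', 'a', 'c', 'e']
'e': index 4 in ['b', 'd', 'a', 'c', 'e'] -> ['e', 'b', 'd', 'a', 'c']
'b': index 1 in ['e', 'b', 'd', 'a', 'c'] -> ['b', 'e', 'd', 'a', 'c']
'a': index 3 in ['b', 'e', 'd', 'a', 'c'] -> ['a', 'b', 'e', 'd', 'c']
'c': index 4 in ['a', 'b', 'e', 'd', 'c'] -> ['c', 'a', 'b', 'e', 'd']


Output: [3, 0, 2, 4, 1, 3, 4]


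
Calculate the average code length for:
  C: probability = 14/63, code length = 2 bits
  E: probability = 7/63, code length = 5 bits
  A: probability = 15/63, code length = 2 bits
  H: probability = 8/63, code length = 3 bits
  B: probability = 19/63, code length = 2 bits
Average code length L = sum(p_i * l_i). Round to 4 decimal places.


Weighted contributions p_i * l_i:
  C: (14/63) * 2 = 28/63
  E: (7/63) * 5 = 35/63
  A: (15/63) * 2 = 30/63
  H: (8/63) * 3 = 24/63
  B: (19/63) * 2 = 38/63
Sum = (28 + 35 + 30 + 24 + 38)/63 = 155/63

L = 155/63 = 2.4603 bits/symbol


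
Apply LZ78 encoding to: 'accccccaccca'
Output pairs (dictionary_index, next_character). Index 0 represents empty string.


LZ78 encoding steps:
Dictionary: {0: ''}
Step 1: w='' (idx 0), next='a' -> output (0, 'a'), add 'a' as idx 1
Step 2: w='' (idx 0), next='c' -> output (0, 'c'), add 'c' as idx 2
Step 3: w='c' (idx 2), next='c' -> output (2, 'c'), add 'cc' as idx 3
Step 4: w='cc' (idx 3), next='c' -> output (3, 'c'), add 'ccc' as idx 4
Step 5: w='a' (idx 1), next='c' -> output (1, 'c'), add 'ac' as idx 5
Step 6: w='cc' (idx 3), next='a' -> output (3, 'a'), add 'cca' as idx 6


Encoded: [(0, 'a'), (0, 'c'), (2, 'c'), (3, 'c'), (1, 'c'), (3, 'a')]


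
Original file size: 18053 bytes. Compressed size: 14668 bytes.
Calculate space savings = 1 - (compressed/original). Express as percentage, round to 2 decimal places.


ratio = compressed/original = 14668/18053 = 0.812497
savings = 1 - ratio = 1 - 0.812497 = 0.187503
as a percentage: 0.187503 * 100 = 18.75%

Space savings = 1 - 14668/18053 = 18.75%


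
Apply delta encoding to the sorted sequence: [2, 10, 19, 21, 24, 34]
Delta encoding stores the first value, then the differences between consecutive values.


First value: 2
Deltas:
  10 - 2 = 8
  19 - 10 = 9
  21 - 19 = 2
  24 - 21 = 3
  34 - 24 = 10


Delta encoded: [2, 8, 9, 2, 3, 10]


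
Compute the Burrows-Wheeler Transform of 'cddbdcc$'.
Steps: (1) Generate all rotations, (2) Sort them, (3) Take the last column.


Rotations (sorted):
  0: $cddbdcc -> last char: c
  1: bdcc$cdd -> last char: d
  2: c$cddbdc -> last char: c
  3: cc$cddbd -> last char: d
  4: cddbdcc$ -> last char: $
  5: dbdcc$cd -> last char: d
  6: dcc$cddb -> last char: b
  7: ddbdcc$c -> last char: c


BWT = cdcd$dbc
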